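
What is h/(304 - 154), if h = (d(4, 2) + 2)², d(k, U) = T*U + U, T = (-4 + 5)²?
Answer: 6/25 ≈ 0.24000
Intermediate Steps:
T = 1 (T = 1² = 1)
d(k, U) = 2*U (d(k, U) = 1*U + U = U + U = 2*U)
h = 36 (h = (2*2 + 2)² = (4 + 2)² = 6² = 36)
h/(304 - 154) = 36/(304 - 154) = 36/150 = 36*(1/150) = 6/25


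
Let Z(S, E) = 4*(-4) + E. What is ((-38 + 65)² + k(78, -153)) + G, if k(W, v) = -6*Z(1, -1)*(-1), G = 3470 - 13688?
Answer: -9591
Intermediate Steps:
G = -10218
Z(S, E) = -16 + E
k(W, v) = -102 (k(W, v) = -6*(-16 - 1)*(-1) = -(-102)*(-1) = -6*17 = -102)
((-38 + 65)² + k(78, -153)) + G = ((-38 + 65)² - 102) - 10218 = (27² - 102) - 10218 = (729 - 102) - 10218 = 627 - 10218 = -9591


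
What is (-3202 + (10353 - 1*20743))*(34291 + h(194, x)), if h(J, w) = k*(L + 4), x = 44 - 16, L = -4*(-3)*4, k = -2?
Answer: -464669704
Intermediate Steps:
L = 48 (L = 12*4 = 48)
x = 28
h(J, w) = -104 (h(J, w) = -2*(48 + 4) = -2*52 = -104)
(-3202 + (10353 - 1*20743))*(34291 + h(194, x)) = (-3202 + (10353 - 1*20743))*(34291 - 104) = (-3202 + (10353 - 20743))*34187 = (-3202 - 10390)*34187 = -13592*34187 = -464669704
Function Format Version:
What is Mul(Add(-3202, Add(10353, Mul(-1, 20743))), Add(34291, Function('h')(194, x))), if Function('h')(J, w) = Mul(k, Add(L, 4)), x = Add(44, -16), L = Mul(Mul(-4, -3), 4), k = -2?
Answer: -464669704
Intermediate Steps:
L = 48 (L = Mul(12, 4) = 48)
x = 28
Function('h')(J, w) = -104 (Function('h')(J, w) = Mul(-2, Add(48, 4)) = Mul(-2, 52) = -104)
Mul(Add(-3202, Add(10353, Mul(-1, 20743))), Add(34291, Function('h')(194, x))) = Mul(Add(-3202, Add(10353, Mul(-1, 20743))), Add(34291, -104)) = Mul(Add(-3202, Add(10353, -20743)), 34187) = Mul(Add(-3202, -10390), 34187) = Mul(-13592, 34187) = -464669704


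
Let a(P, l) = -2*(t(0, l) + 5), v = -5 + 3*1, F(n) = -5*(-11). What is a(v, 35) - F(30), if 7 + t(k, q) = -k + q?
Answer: -121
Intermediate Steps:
F(n) = 55
t(k, q) = -7 + q - k (t(k, q) = -7 + (-k + q) = -7 + (q - k) = -7 + q - k)
v = -2 (v = -5 + 3 = -2)
a(P, l) = 4 - 2*l (a(P, l) = -2*((-7 + l - 1*0) + 5) = -2*((-7 + l + 0) + 5) = -2*((-7 + l) + 5) = -2*(-2 + l) = 4 - 2*l)
a(v, 35) - F(30) = (4 - 2*35) - 1*55 = (4 - 70) - 55 = -66 - 55 = -121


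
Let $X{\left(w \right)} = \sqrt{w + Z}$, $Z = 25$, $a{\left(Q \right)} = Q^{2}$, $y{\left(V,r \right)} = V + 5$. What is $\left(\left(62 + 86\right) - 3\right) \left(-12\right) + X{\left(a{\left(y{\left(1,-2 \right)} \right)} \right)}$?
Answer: $-1740 + \sqrt{61} \approx -1732.2$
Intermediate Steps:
$y{\left(V,r \right)} = 5 + V$
$X{\left(w \right)} = \sqrt{25 + w}$ ($X{\left(w \right)} = \sqrt{w + 25} = \sqrt{25 + w}$)
$\left(\left(62 + 86\right) - 3\right) \left(-12\right) + X{\left(a{\left(y{\left(1,-2 \right)} \right)} \right)} = \left(\left(62 + 86\right) - 3\right) \left(-12\right) + \sqrt{25 + \left(5 + 1\right)^{2}} = \left(148 - 3\right) \left(-12\right) + \sqrt{25 + 6^{2}} = 145 \left(-12\right) + \sqrt{25 + 36} = -1740 + \sqrt{61}$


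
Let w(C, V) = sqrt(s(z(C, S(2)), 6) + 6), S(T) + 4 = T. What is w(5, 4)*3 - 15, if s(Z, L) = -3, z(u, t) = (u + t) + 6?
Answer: -15 + 3*sqrt(3) ≈ -9.8038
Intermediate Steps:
S(T) = -4 + T
z(u, t) = 6 + t + u (z(u, t) = (t + u) + 6 = 6 + t + u)
w(C, V) = sqrt(3) (w(C, V) = sqrt(-3 + 6) = sqrt(3))
w(5, 4)*3 - 15 = sqrt(3)*3 - 15 = 3*sqrt(3) - 15 = -15 + 3*sqrt(3)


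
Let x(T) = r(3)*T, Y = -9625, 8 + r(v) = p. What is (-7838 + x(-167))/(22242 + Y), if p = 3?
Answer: -7003/12617 ≈ -0.55505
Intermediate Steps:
r(v) = -5 (r(v) = -8 + 3 = -5)
x(T) = -5*T
(-7838 + x(-167))/(22242 + Y) = (-7838 - 5*(-167))/(22242 - 9625) = (-7838 + 835)/12617 = -7003*1/12617 = -7003/12617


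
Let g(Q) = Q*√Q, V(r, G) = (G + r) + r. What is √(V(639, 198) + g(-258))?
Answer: √(1476 - 258*I*√258) ≈ 54.199 - 38.23*I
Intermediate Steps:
V(r, G) = G + 2*r
g(Q) = Q^(3/2)
√(V(639, 198) + g(-258)) = √((198 + 2*639) + (-258)^(3/2)) = √((198 + 1278) - 258*I*√258) = √(1476 - 258*I*√258)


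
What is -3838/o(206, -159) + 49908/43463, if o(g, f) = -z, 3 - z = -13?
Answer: 83804761/347704 ≈ 241.02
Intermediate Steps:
z = 16 (z = 3 - 1*(-13) = 3 + 13 = 16)
o(g, f) = -16 (o(g, f) = -1*16 = -16)
-3838/o(206, -159) + 49908/43463 = -3838/(-16) + 49908/43463 = -3838*(-1/16) + 49908*(1/43463) = 1919/8 + 49908/43463 = 83804761/347704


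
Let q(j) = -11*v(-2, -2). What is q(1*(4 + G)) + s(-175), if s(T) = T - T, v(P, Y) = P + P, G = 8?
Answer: 44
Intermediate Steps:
v(P, Y) = 2*P
s(T) = 0
q(j) = 44 (q(j) = -22*(-2) = -11*(-4) = 44)
q(1*(4 + G)) + s(-175) = 44 + 0 = 44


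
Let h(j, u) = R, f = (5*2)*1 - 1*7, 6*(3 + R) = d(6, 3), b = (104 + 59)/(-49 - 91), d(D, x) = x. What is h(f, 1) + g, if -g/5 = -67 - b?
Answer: 9147/28 ≈ 326.68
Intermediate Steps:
b = -163/140 (b = 163/(-140) = 163*(-1/140) = -163/140 ≈ -1.1643)
R = -5/2 (R = -3 + (1/6)*3 = -3 + 1/2 = -5/2 ≈ -2.5000)
g = 9217/28 (g = -5*(-67 - 1*(-163/140)) = -5*(-67 + 163/140) = -5*(-9217/140) = 9217/28 ≈ 329.18)
f = 3 (f = 10*1 - 7 = 10 - 7 = 3)
h(j, u) = -5/2
h(f, 1) + g = -5/2 + 9217/28 = 9147/28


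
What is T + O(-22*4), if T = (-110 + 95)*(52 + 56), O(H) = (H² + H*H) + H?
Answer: 13780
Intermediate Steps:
O(H) = H + 2*H² (O(H) = (H² + H²) + H = 2*H² + H = H + 2*H²)
T = -1620 (T = -15*108 = -1620)
T + O(-22*4) = -1620 + (-22*4)*(1 + 2*(-22*4)) = -1620 - 88*(1 + 2*(-88)) = -1620 - 88*(1 - 176) = -1620 - 88*(-175) = -1620 + 15400 = 13780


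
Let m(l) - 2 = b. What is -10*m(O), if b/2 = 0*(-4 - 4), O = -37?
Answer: -20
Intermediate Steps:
b = 0 (b = 2*(0*(-4 - 4)) = 2*(0*(-8)) = 2*0 = 0)
m(l) = 2 (m(l) = 2 + 0 = 2)
-10*m(O) = -10*2 = -20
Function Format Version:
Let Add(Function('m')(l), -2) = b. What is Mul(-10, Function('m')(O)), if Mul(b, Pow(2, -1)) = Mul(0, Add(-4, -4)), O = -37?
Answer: -20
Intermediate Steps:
b = 0 (b = Mul(2, Mul(0, Add(-4, -4))) = Mul(2, Mul(0, -8)) = Mul(2, 0) = 0)
Function('m')(l) = 2 (Function('m')(l) = Add(2, 0) = 2)
Mul(-10, Function('m')(O)) = Mul(-10, 2) = -20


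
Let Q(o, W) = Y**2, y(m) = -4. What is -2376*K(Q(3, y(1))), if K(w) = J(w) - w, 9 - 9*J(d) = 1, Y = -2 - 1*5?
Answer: 114312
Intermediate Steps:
Y = -7 (Y = -2 - 5 = -7)
J(d) = 8/9 (J(d) = 1 - 1/9*1 = 1 - 1/9 = 8/9)
Q(o, W) = 49 (Q(o, W) = (-7)**2 = 49)
K(w) = 8/9 - w
-2376*K(Q(3, y(1))) = -2376*(8/9 - 1*49) = -2376*(8/9 - 49) = -2376*(-433/9) = 114312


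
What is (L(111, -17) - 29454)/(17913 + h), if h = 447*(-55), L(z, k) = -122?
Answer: 3697/834 ≈ 4.4329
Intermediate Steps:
h = -24585
(L(111, -17) - 29454)/(17913 + h) = (-122 - 29454)/(17913 - 24585) = -29576/(-6672) = -29576*(-1/6672) = 3697/834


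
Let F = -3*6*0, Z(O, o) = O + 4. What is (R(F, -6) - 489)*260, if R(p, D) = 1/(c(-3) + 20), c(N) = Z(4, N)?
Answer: -889915/7 ≈ -1.2713e+5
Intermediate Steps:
Z(O, o) = 4 + O
c(N) = 8 (c(N) = 4 + 4 = 8)
F = 0 (F = -18*0 = 0)
R(p, D) = 1/28 (R(p, D) = 1/(8 + 20) = 1/28)
(R(F, -6) - 489)*260 = (1/28 - 489)*260 = -13691/28*260 = -889915/7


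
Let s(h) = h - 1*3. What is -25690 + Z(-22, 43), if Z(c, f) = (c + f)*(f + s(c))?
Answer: -25312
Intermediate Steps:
s(h) = -3 + h (s(h) = h - 3 = -3 + h)
Z(c, f) = (c + f)*(-3 + c + f) (Z(c, f) = (c + f)*(f + (-3 + c)) = (c + f)*(-3 + c + f))
-25690 + Z(-22, 43) = -25690 + (43² - 22*43 - 22*(-3 - 22) + 43*(-3 - 22)) = -25690 + (1849 - 946 - 22*(-25) + 43*(-25)) = -25690 + (1849 - 946 + 550 - 1075) = -25690 + 378 = -25312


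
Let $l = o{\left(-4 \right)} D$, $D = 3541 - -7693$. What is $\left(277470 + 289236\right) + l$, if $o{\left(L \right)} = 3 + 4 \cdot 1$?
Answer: $645344$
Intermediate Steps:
$o{\left(L \right)} = 7$ ($o{\left(L \right)} = 3 + 4 = 7$)
$D = 11234$ ($D = 3541 + 7693 = 11234$)
$l = 78638$ ($l = 7 \cdot 11234 = 78638$)
$\left(277470 + 289236\right) + l = \left(277470 + 289236\right) + 78638 = 566706 + 78638 = 645344$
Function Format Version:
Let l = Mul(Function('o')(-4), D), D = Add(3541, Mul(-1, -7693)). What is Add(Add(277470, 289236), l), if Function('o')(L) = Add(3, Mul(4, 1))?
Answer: 645344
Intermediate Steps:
Function('o')(L) = 7 (Function('o')(L) = Add(3, 4) = 7)
D = 11234 (D = Add(3541, 7693) = 11234)
l = 78638 (l = Mul(7, 11234) = 78638)
Add(Add(277470, 289236), l) = Add(Add(277470, 289236), 78638) = Add(566706, 78638) = 645344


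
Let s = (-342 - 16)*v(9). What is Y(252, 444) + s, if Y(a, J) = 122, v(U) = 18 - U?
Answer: -3100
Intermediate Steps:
s = -3222 (s = (-342 - 16)*(18 - 1*9) = -358*(18 - 9) = -358*9 = -3222)
Y(252, 444) + s = 122 - 3222 = -3100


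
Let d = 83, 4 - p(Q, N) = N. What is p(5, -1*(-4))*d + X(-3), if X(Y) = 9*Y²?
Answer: 81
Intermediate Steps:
p(Q, N) = 4 - N
p(5, -1*(-4))*d + X(-3) = (4 - (-1)*(-4))*83 + 9*(-3)² = (4 - 1*4)*83 + 9*9 = (4 - 4)*83 + 81 = 0*83 + 81 = 0 + 81 = 81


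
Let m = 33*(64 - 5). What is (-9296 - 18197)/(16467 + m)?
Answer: -27493/18414 ≈ -1.4930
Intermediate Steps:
m = 1947 (m = 33*59 = 1947)
(-9296 - 18197)/(16467 + m) = (-9296 - 18197)/(16467 + 1947) = -27493/18414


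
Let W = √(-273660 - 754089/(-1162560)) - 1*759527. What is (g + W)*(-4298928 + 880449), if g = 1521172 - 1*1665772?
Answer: 3090739162833 - 3418479*I*√13104561162715/6920 ≈ 3.0907e+12 - 1.7883e+9*I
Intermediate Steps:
g = -144600 (g = 1521172 - 1665772 = -144600)
W = -759527 + I*√13104561162715/6920 (W = √(-273660 - 754089*(-1/1162560)) - 759527 = √(-273660 + 35909/55360) - 759527 = √(-15149781691/55360) - 759527 = I*√13104561162715/6920 - 759527 = -759527 + I*√13104561162715/6920 ≈ -7.5953e+5 + 523.13*I)
(g + W)*(-4298928 + 880449) = (-144600 + (-759527 + I*√13104561162715/6920))*(-4298928 + 880449) = (-904127 + I*√13104561162715/6920)*(-3418479) = 3090739162833 - 3418479*I*√13104561162715/6920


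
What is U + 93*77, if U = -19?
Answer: 7142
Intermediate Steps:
U + 93*77 = -19 + 93*77 = -19 + 7161 = 7142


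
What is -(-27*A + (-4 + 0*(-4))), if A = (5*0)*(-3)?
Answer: 4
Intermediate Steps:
A = 0 (A = 0*(-3) = 0)
-(-27*A + (-4 + 0*(-4))) = -(-27*0 + (-4 + 0*(-4))) = -(0 + (-4 + 0)) = -(0 - 4) = -1*(-4) = 4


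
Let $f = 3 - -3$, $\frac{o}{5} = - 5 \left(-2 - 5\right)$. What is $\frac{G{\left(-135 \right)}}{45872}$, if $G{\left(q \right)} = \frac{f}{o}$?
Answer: $\frac{3}{4013800} \approx 7.4742 \cdot 10^{-7}$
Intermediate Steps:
$o = 175$ ($o = 5 \left(- 5 \left(-2 - 5\right)\right) = 5 \left(\left(-5\right) \left(-7\right)\right) = 5 \cdot 35 = 175$)
$f = 6$ ($f = 3 + 3 = 6$)
$G{\left(q \right)} = \frac{6}{175}$ ($G{\left(q \right)} = \frac{1}{175} \cdot 6 = \frac{6}{175}$)
$\frac{G{\left(-135 \right)}}{45872} = \frac{6}{175 \cdot 45872} = \frac{6}{175} \cdot \frac{1}{45872} = \frac{3}{4013800}$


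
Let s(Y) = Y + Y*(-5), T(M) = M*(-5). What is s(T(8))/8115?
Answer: 32/1623 ≈ 0.019717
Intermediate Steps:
T(M) = -5*M
s(Y) = -4*Y (s(Y) = Y - 5*Y = -4*Y)
s(T(8))/8115 = -(-20)*8/8115 = -4*(-40)*(1/8115) = 160*(1/8115) = 32/1623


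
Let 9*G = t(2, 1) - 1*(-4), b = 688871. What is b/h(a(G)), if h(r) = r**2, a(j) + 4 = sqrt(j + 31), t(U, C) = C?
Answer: 6199839/(4*(6 - sqrt(71))**2) ≈ 2.6332e+5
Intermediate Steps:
G = 5/9 (G = (1 - 1*(-4))/9 = (1 + 4)/9 = (1/9)*5 = 5/9 ≈ 0.55556)
a(j) = -4 + sqrt(31 + j) (a(j) = -4 + sqrt(j + 31) = -4 + sqrt(31 + j))
b/h(a(G)) = 688871/((-4 + sqrt(31 + 5/9))**2) = 688871/((-4 + sqrt(284/9))**2) = 688871/((-4 + 2*sqrt(71)/3)**2) = 688871/(-4 + 2*sqrt(71)/3)**2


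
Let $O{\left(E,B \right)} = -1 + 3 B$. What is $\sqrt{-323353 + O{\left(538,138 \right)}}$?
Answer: $2 i \sqrt{80735} \approx 568.28 i$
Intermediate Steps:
$\sqrt{-323353 + O{\left(538,138 \right)}} = \sqrt{-323353 + \left(-1 + 3 \cdot 138\right)} = \sqrt{-323353 + \left(-1 + 414\right)} = \sqrt{-323353 + 413} = \sqrt{-322940} = 2 i \sqrt{80735}$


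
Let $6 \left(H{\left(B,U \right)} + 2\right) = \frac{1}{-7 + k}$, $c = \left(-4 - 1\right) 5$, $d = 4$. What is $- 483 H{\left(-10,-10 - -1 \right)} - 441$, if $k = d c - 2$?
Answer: $\frac{114611}{218} \approx 525.74$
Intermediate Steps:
$c = -25$ ($c = \left(-5\right) 5 = -25$)
$k = -102$ ($k = 4 \left(-25\right) - 2 = -100 - 2 = -102$)
$H{\left(B,U \right)} = - \frac{1309}{654}$ ($H{\left(B,U \right)} = -2 + \frac{1}{6 \left(-7 - 102\right)} = -2 + \frac{1}{6 \left(-109\right)} = -2 + \frac{1}{6} \left(- \frac{1}{109}\right) = -2 - \frac{1}{654} = - \frac{1309}{654}$)
$- 483 H{\left(-10,-10 - -1 \right)} - 441 = \left(-483\right) \left(- \frac{1309}{654}\right) - 441 = \frac{210749}{218} - 441 = \frac{114611}{218}$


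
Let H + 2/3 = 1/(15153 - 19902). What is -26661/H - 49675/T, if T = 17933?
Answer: 2270395204312/56793811 ≈ 39976.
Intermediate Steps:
H = -3167/4749 (H = -⅔ + 1/(15153 - 19902) = -⅔ + 1/(-4749) = -⅔ - 1/4749 = -3167/4749 ≈ -0.66688)
-26661/H - 49675/T = -26661/(-3167/4749) - 49675/17933 = -26661*(-4749/3167) - 49675*1/17933 = 126613089/3167 - 49675/17933 = 2270395204312/56793811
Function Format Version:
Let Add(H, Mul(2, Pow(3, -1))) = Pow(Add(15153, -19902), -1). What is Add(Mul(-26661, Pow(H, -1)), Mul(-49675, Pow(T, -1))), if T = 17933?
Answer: Rational(2270395204312, 56793811) ≈ 39976.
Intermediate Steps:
H = Rational(-3167, 4749) (H = Add(Rational(-2, 3), Pow(Add(15153, -19902), -1)) = Add(Rational(-2, 3), Pow(-4749, -1)) = Add(Rational(-2, 3), Rational(-1, 4749)) = Rational(-3167, 4749) ≈ -0.66688)
Add(Mul(-26661, Pow(H, -1)), Mul(-49675, Pow(T, -1))) = Add(Mul(-26661, Pow(Rational(-3167, 4749), -1)), Mul(-49675, Pow(17933, -1))) = Add(Mul(-26661, Rational(-4749, 3167)), Mul(-49675, Rational(1, 17933))) = Add(Rational(126613089, 3167), Rational(-49675, 17933)) = Rational(2270395204312, 56793811)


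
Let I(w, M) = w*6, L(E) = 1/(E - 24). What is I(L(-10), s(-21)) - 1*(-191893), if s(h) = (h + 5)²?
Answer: 3262178/17 ≈ 1.9189e+5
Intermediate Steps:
s(h) = (5 + h)²
L(E) = 1/(-24 + E)
I(w, M) = 6*w
I(L(-10), s(-21)) - 1*(-191893) = 6/(-24 - 10) - 1*(-191893) = 6/(-34) + 191893 = 6*(-1/34) + 191893 = -3/17 + 191893 = 3262178/17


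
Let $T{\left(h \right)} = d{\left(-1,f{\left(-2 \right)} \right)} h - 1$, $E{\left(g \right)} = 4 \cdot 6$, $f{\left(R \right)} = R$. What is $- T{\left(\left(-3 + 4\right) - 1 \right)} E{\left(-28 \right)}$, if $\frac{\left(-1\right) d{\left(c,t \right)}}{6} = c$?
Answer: $24$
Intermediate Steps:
$d{\left(c,t \right)} = - 6 c$
$E{\left(g \right)} = 24$
$T{\left(h \right)} = -1 + 6 h$ ($T{\left(h \right)} = \left(-6\right) \left(-1\right) h - 1 = 6 h - 1 = -1 + 6 h$)
$- T{\left(\left(-3 + 4\right) - 1 \right)} E{\left(-28 \right)} = - \left(-1 + 6 \left(\left(-3 + 4\right) - 1\right)\right) 24 = - \left(-1 + 6 \left(1 - 1\right)\right) 24 = - \left(-1 + 6 \cdot 0\right) 24 = - \left(-1 + 0\right) 24 = - \left(-1\right) 24 = \left(-1\right) \left(-24\right) = 24$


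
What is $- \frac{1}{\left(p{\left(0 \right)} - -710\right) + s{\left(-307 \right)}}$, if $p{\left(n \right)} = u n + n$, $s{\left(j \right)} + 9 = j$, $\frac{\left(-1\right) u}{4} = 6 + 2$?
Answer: $- \frac{1}{394} \approx -0.0025381$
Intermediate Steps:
$u = -32$ ($u = - 4 \left(6 + 2\right) = \left(-4\right) 8 = -32$)
$s{\left(j \right)} = -9 + j$
$p{\left(n \right)} = - 31 n$ ($p{\left(n \right)} = - 32 n + n = - 31 n$)
$- \frac{1}{\left(p{\left(0 \right)} - -710\right) + s{\left(-307 \right)}} = - \frac{1}{\left(\left(-31\right) 0 - -710\right) - 316} = - \frac{1}{\left(0 + 710\right) - 316} = - \frac{1}{710 - 316} = - \frac{1}{394}$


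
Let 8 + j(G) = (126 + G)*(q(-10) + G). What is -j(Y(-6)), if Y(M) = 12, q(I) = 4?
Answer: -2200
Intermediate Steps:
j(G) = -8 + (4 + G)*(126 + G) (j(G) = -8 + (126 + G)*(4 + G) = -8 + (4 + G)*(126 + G))
-j(Y(-6)) = -(496 + 12² + 130*12) = -(496 + 144 + 1560) = -1*2200 = -2200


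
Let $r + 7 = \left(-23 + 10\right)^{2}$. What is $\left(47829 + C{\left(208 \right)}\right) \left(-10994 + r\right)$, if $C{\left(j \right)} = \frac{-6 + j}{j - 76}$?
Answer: $- \frac{17097310040}{33} \approx -5.181 \cdot 10^{8}$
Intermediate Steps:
$C{\left(j \right)} = \frac{-6 + j}{-76 + j}$
$r = 162$ ($r = -7 + \left(-23 + 10\right)^{2} = -7 + \left(-13\right)^{2} = -7 + 169 = 162$)
$\left(47829 + C{\left(208 \right)}\right) \left(-10994 + r\right) = \left(47829 + \frac{-6 + 208}{-76 + 208}\right) \left(-10994 + 162\right) = \left(47829 + \frac{1}{132} \cdot 202\right) \left(-10832\right) = \left(47829 + \frac{101}{66}\right) \left(-10832\right) = \frac{3156815}{66} \left(-10832\right) = - \frac{17097310040}{33}$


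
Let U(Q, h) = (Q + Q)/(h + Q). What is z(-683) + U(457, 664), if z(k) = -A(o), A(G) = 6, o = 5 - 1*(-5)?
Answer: -5812/1121 ≈ -5.1847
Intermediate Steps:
o = 10 (o = 5 + 5 = 10)
U(Q, h) = 2*Q/(Q + h) (U(Q, h) = (2*Q)/(Q + h) = 2*Q/(Q + h))
z(k) = -6 (z(k) = -1*6 = -6)
z(-683) + U(457, 664) = -6 + 2*457/(457 + 664) = -6 + 2*457/1121 = -6 + 2*457*(1/1121) = -6 + 914/1121 = -5812/1121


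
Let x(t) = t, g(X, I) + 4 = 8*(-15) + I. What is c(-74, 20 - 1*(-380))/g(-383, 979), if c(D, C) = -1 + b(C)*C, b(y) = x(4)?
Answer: 533/285 ≈ 1.8702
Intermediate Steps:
g(X, I) = -124 + I (g(X, I) = -4 + (8*(-15) + I) = -4 + (-120 + I) = -124 + I)
b(y) = 4
c(D, C) = -1 + 4*C
c(-74, 20 - 1*(-380))/g(-383, 979) = (-1 + 4*(20 - 1*(-380)))/(-124 + 979) = (-1 + 4*(20 + 380))/855 = (-1 + 4*400)*(1/855) = (-1 + 1600)*(1/855) = 1599*(1/855) = 533/285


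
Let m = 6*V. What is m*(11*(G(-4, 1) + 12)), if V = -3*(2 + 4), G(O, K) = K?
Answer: -15444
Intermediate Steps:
V = -18 (V = -3*6 = -18)
m = -108 (m = 6*(-18) = -108)
m*(11*(G(-4, 1) + 12)) = -1188*(1 + 12) = -1188*13 = -108*143 = -15444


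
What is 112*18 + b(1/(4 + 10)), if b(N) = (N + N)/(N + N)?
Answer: 2017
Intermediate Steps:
b(N) = 1 (b(N) = (2*N)/((2*N)) = (2*N)*(1/(2*N)) = 1)
112*18 + b(1/(4 + 10)) = 112*18 + 1 = 2016 + 1 = 2017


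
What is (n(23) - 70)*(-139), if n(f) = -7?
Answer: 10703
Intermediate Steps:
(n(23) - 70)*(-139) = (-7 - 70)*(-139) = -77*(-139) = 10703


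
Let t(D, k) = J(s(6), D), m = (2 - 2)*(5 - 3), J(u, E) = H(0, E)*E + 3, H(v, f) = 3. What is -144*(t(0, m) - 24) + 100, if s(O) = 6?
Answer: 3124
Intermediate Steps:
J(u, E) = 3 + 3*E (J(u, E) = 3*E + 3 = 3 + 3*E)
m = 0 (m = 0*2 = 0)
t(D, k) = 3 + 3*D
-144*(t(0, m) - 24) + 100 = -144*((3 + 3*0) - 24) + 100 = -144*((3 + 0) - 24) + 100 = -144*(3 - 24) + 100 = -144*(-21) + 100 = 3024 + 100 = 3124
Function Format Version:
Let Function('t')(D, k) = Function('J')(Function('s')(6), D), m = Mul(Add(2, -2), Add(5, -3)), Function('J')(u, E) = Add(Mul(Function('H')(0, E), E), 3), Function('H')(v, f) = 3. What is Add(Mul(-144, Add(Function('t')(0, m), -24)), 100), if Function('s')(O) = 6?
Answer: 3124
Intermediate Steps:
Function('J')(u, E) = Add(3, Mul(3, E)) (Function('J')(u, E) = Add(Mul(3, E), 3) = Add(3, Mul(3, E)))
m = 0 (m = Mul(0, 2) = 0)
Function('t')(D, k) = Add(3, Mul(3, D))
Add(Mul(-144, Add(Function('t')(0, m), -24)), 100) = Add(Mul(-144, Add(Add(3, Mul(3, 0)), -24)), 100) = Add(Mul(-144, Add(Add(3, 0), -24)), 100) = Add(Mul(-144, Add(3, -24)), 100) = Add(Mul(-144, -21), 100) = Add(3024, 100) = 3124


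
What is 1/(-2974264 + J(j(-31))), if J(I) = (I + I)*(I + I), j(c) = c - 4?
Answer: -1/2969364 ≈ -3.3677e-7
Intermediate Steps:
j(c) = -4 + c
J(I) = 4*I**2 (J(I) = (2*I)*(2*I) = 4*I**2)
1/(-2974264 + J(j(-31))) = 1/(-2974264 + 4*(-4 - 31)**2) = 1/(-2974264 + 4*(-35)**2) = 1/(-2974264 + 4*1225) = 1/(-2974264 + 4900) = 1/(-2969364) = -1/2969364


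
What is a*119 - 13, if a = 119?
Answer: 14148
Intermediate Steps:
a*119 - 13 = 119*119 - 13 = 14161 - 13 = 14148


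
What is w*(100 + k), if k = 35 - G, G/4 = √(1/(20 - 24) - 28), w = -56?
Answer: -7560 + 112*I*√113 ≈ -7560.0 + 1190.6*I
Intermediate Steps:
G = 2*I*√113 (G = 4*√(1/(20 - 24) - 28) = 4*√(1/(-4) - 28) = 4*√(-¼ - 28) = 4*√(-113/4) = 4*(I*√113/2) = 2*I*√113 ≈ 21.26*I)
k = 35 - 2*I*√113 ≈ 35.0 - 21.26*I
w*(100 + k) = -56*(100 + (35 - 2*I*√113)) = -56*(135 - 2*I*√113) = -7560 + 112*I*√113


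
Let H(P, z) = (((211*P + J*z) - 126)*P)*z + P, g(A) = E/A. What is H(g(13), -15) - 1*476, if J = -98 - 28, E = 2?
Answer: -781038/169 ≈ -4621.5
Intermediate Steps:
g(A) = 2/A
J = -126
H(P, z) = P + P*z*(-126 - 126*z + 211*P) (H(P, z) = (((211*P - 126*z) - 126)*P)*z + P = (((-126*z + 211*P) - 126)*P)*z + P = ((-126 - 126*z + 211*P)*P)*z + P = (P*(-126 - 126*z + 211*P))*z + P = P*z*(-126 - 126*z + 211*P) + P = P + P*z*(-126 - 126*z + 211*P))
H(g(13), -15) - 1*476 = (2/13)*(1 - 126*(-15) - 126*(-15)**2 + 211*(2/13)*(-15)) - 1*476 = (2*(1/13))*(1 + 1890 - 126*225 + 211*(2*(1/13))*(-15)) - 476 = 2*(1 + 1890 - 28350 + 211*(2/13)*(-15))/13 - 476 = 2*(1 + 1890 - 28350 - 6330/13)/13 - 476 = (2/13)*(-350297/13) - 476 = -700594/169 - 476 = -781038/169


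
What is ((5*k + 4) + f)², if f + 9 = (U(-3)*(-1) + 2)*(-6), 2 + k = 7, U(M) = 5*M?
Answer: 6724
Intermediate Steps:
k = 5 (k = -2 + 7 = 5)
f = -111 (f = -9 + ((5*(-3))*(-1) + 2)*(-6) = -9 + (-15*(-1) + 2)*(-6) = -9 + (15 + 2)*(-6) = -9 + 17*(-6) = -9 - 102 = -111)
((5*k + 4) + f)² = ((5*5 + 4) - 111)² = ((25 + 4) - 111)² = (29 - 111)² = (-82)² = 6724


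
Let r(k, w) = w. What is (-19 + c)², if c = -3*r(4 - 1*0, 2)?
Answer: 625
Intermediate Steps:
c = -6 (c = -3*2 = -6)
(-19 + c)² = (-19 - 6)² = (-25)² = 625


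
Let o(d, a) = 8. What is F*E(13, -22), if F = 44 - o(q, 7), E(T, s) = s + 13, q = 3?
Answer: -324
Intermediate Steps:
E(T, s) = 13 + s
F = 36 (F = 44 - 1*8 = 44 - 8 = 36)
F*E(13, -22) = 36*(13 - 22) = 36*(-9) = -324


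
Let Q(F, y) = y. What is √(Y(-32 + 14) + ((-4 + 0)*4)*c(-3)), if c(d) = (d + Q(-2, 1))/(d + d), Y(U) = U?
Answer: I*√210/3 ≈ 4.8305*I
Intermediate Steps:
c(d) = (1 + d)/(2*d) (c(d) = (d + 1)/(d + d) = (1 + d)/((2*d)) = (1 + d)*(1/(2*d)) = (1 + d)/(2*d))
√(Y(-32 + 14) + ((-4 + 0)*4)*c(-3)) = √((-32 + 14) + ((-4 + 0)*4)*((½)*(1 - 3)/(-3))) = √(-18 + (-4*4)*((½)*(-⅓)*(-2))) = √(-18 - 16*⅓) = √(-18 - 16/3) = √(-70/3) = I*√210/3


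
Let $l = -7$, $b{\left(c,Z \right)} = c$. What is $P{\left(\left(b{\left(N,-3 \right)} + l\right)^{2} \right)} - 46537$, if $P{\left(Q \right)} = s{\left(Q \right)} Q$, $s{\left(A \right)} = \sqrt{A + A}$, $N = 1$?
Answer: $-46537 + 216 \sqrt{2} \approx -46232.0$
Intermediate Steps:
$s{\left(A \right)} = \sqrt{2} \sqrt{A}$ ($s{\left(A \right)} = \sqrt{2 A} = \sqrt{2} \sqrt{A}$)
$P{\left(Q \right)} = \sqrt{2} Q^{\frac{3}{2}}$ ($P{\left(Q \right)} = \sqrt{2} \sqrt{Q} Q = \sqrt{2} Q^{\frac{3}{2}}$)
$P{\left(\left(b{\left(N,-3 \right)} + l\right)^{2} \right)} - 46537 = \sqrt{2} \left(\left(1 - 7\right)^{2}\right)^{\frac{3}{2}} - 46537 = \sqrt{2} \left(\left(-6\right)^{2}\right)^{\frac{3}{2}} - 46537 = \sqrt{2} \cdot 36^{\frac{3}{2}} - 46537 = \sqrt{2} \cdot 216 - 46537 = 216 \sqrt{2} - 46537 = -46537 + 216 \sqrt{2}$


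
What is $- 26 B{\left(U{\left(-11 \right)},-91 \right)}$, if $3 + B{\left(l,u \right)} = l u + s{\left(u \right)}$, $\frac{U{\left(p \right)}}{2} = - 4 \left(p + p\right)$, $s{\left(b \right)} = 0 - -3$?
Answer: $416416$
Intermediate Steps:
$s{\left(b \right)} = 3$ ($s{\left(b \right)} = 0 + 3 = 3$)
$U{\left(p \right)} = - 16 p$ ($U{\left(p \right)} = 2 \left(- 4 \left(p + p\right)\right) = 2 \left(- 4 \cdot 2 p\right) = 2 \left(- 8 p\right) = - 16 p$)
$B{\left(l,u \right)} = l u$ ($B{\left(l,u \right)} = -3 + \left(l u + 3\right) = -3 + \left(3 + l u\right) = l u$)
$- 26 B{\left(U{\left(-11 \right)},-91 \right)} = - 26 \left(-16\right) \left(-11\right) \left(-91\right) = - 26 \cdot 176 \left(-91\right) = \left(-26\right) \left(-16016\right) = 416416$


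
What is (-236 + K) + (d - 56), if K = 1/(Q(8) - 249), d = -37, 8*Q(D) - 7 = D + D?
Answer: -647809/1969 ≈ -329.00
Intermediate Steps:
Q(D) = 7/8 + D/4 (Q(D) = 7/8 + (D + D)/8 = 7/8 + (2*D)/8 = 7/8 + D/4)
K = -8/1969 (K = 1/((7/8 + (¼)*8) - 249) = 1/((7/8 + 2) - 249) = 1/(23/8 - 249) = 1/(-1969/8) = -8/1969 ≈ -0.0040630)
(-236 + K) + (d - 56) = (-236 - 8/1969) + (-37 - 56) = -464692/1969 - 93 = -647809/1969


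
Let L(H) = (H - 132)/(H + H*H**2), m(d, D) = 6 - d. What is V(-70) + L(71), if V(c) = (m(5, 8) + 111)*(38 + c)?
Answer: -1283007549/357982 ≈ -3584.0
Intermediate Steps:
V(c) = 4256 + 112*c (V(c) = ((6 - 1*5) + 111)*(38 + c) = ((6 - 5) + 111)*(38 + c) = (1 + 111)*(38 + c) = 112*(38 + c) = 4256 + 112*c)
L(H) = (-132 + H)/(H + H**3)
V(-70) + L(71) = (4256 + 112*(-70)) + (-132 + 71)/(71 + 71**3) = (4256 - 7840) - 61/(71 + 357911) = -3584 - 61/357982 = -1283007549/357982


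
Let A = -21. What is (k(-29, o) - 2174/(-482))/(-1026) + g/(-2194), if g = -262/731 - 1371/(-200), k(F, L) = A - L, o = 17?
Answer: 1177011532367/39656867252400 ≈ 0.029680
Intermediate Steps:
k(F, L) = -21 - L
g = 949801/146200 (g = -262*1/731 - 1371*(-1/200) = -262/731 + 1371/200 = 949801/146200 ≈ 6.4966)
(k(-29, o) - 2174/(-482))/(-1026) + g/(-2194) = ((-21 - 1*17) - 2174/(-482))/(-1026) + (949801/146200)/(-2194) = ((-21 - 17) - 2174*(-1)/482)*(-1/1026) + (949801/146200)*(-1/2194) = (-38 - 1*(-1087/241))*(-1/1026) - 949801/320762800 = (-38 + 1087/241)*(-1/1026) - 949801/320762800 = -8071/241*(-1/1026) - 949801/320762800 = 8071/247266 - 949801/320762800 = 1177011532367/39656867252400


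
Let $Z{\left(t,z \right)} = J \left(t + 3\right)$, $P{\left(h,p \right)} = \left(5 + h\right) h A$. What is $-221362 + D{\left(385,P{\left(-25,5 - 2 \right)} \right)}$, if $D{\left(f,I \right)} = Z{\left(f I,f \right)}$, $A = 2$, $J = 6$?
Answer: $2088656$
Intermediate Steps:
$P{\left(h,p \right)} = 2 h \left(5 + h\right)$ ($P{\left(h,p \right)} = \left(5 + h\right) h 2 = h \left(5 + h\right) 2 = 2 h \left(5 + h\right)$)
$Z{\left(t,z \right)} = 18 + 6 t$ ($Z{\left(t,z \right)} = 6 \left(t + 3\right) = 6 \left(3 + t\right) = 18 + 6 t$)
$D{\left(f,I \right)} = 18 + 6 I f$ ($D{\left(f,I \right)} = 18 + 6 f I = 18 + 6 I f$)
$-221362 + D{\left(385,P{\left(-25,5 - 2 \right)} \right)} = -221362 + \left(18 + 6 \cdot 2 \left(-25\right) \left(5 - 25\right) 385\right) = -221362 + \left(18 + 6 \cdot 2 \left(-25\right) \left(-20\right) 385\right) = -221362 + \left(18 + 6 \cdot 1000 \cdot 385\right) = -221362 + \left(18 + 2310000\right) = -221362 + 2310018 = 2088656$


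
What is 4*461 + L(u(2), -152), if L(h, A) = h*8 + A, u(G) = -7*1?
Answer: 1636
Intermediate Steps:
u(G) = -7
L(h, A) = A + 8*h (L(h, A) = 8*h + A = A + 8*h)
4*461 + L(u(2), -152) = 4*461 + (-152 + 8*(-7)) = 1844 + (-152 - 56) = 1844 - 208 = 1636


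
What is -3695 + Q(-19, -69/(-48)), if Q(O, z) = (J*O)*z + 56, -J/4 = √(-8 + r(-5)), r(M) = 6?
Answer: -3639 + 437*I*√2/4 ≈ -3639.0 + 154.5*I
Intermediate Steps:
J = -4*I*√2 (J = -4*√(-8 + 6) = -4*I*√2 ≈ -5.6569*I)
Q(O, z) = 56 - 4*I*O*z*√2 (Q(O, z) = ((-4*I*√2)*O)*z + 56 = (-4*I*O*√2)*z + 56 = -4*I*O*z*√2 + 56 = 56 - 4*I*O*z*√2)
-3695 + Q(-19, -69/(-48)) = -3695 + (56 - 4*I*(-19)*(-69/(-48))*√2) = -3695 + (56 - 4*I*(-19)*(-69*(-1/48))*√2) = -3695 + (56 - 4*I*(-19)*23/16*√2) = -3695 + (56 + 437*I*√2/4) = -3639 + 437*I*√2/4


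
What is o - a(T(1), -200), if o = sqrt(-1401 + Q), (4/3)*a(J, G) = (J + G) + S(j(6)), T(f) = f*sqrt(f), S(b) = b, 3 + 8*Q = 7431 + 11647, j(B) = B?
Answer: 579/4 + sqrt(15734)/4 ≈ 176.11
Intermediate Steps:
Q = 19075/8 (Q = -3/8 + (7431 + 11647)/8 = -3/8 + (1/8)*19078 = -3/8 + 9539/4 = 19075/8 ≈ 2384.4)
T(f) = f**(3/2)
a(J, G) = 9/2 + 3*G/4 + 3*J/4 (a(J, G) = 3*((J + G) + 6)/4 = 3*((G + J) + 6)/4 = 3*(6 + G + J)/4 = 9/2 + 3*G/4 + 3*J/4)
o = sqrt(15734)/4 (o = sqrt(-1401 + 19075/8) = sqrt(7867/8) = sqrt(15734)/4 ≈ 31.359)
o - a(T(1), -200) = sqrt(15734)/4 - (9/2 + (3/4)*(-200) + 3*1**(3/2)/4) = sqrt(15734)/4 - (9/2 - 150 + (3/4)*1) = sqrt(15734)/4 - (9/2 - 150 + 3/4) = sqrt(15734)/4 - 1*(-579/4) = sqrt(15734)/4 + 579/4 = 579/4 + sqrt(15734)/4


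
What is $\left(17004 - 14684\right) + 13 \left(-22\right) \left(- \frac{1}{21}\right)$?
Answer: $\frac{49006}{21} \approx 2333.6$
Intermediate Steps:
$\left(17004 - 14684\right) + 13 \left(-22\right) \left(- \frac{1}{21}\right) = 2320 - 286 \left(\left(-1\right) \frac{1}{21}\right) = 2320 - - \frac{286}{21} = 2320 + \frac{286}{21} = \frac{49006}{21}$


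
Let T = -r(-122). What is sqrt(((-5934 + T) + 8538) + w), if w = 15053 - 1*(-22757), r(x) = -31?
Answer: sqrt(40445) ≈ 201.11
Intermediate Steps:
T = 31 (T = -1*(-31) = 31)
w = 37810 (w = 15053 + 22757 = 37810)
sqrt(((-5934 + T) + 8538) + w) = sqrt(((-5934 + 31) + 8538) + 37810) = sqrt((-5903 + 8538) + 37810) = sqrt(2635 + 37810) = sqrt(40445)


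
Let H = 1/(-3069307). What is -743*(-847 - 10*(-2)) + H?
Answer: 1885969448526/3069307 ≈ 6.1446e+5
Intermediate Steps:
H = -1/3069307 ≈ -3.2581e-7
-743*(-847 - 10*(-2)) + H = -743*(-847 - 10*(-2)) - 1/3069307 = -743*(-847 + 20) - 1/3069307 = -743*(-827) - 1/3069307 = 614461 - 1/3069307 = 1885969448526/3069307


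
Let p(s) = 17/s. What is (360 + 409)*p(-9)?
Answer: -13073/9 ≈ -1452.6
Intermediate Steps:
(360 + 409)*p(-9) = (360 + 409)*(17/(-9)) = 769*(17*(-⅑)) = 769*(-17/9) = -13073/9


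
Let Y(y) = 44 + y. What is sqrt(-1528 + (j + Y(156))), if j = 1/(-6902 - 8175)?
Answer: I*sqrt(301875568789)/15077 ≈ 36.442*I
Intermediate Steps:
j = -1/15077 (j = 1/(-15077) = -1/15077 ≈ -6.6326e-5)
sqrt(-1528 + (j + Y(156))) = sqrt(-1528 + (-1/15077 + (44 + 156))) = sqrt(-1528 + (-1/15077 + 200)) = sqrt(-1528 + 3015399/15077) = sqrt(-20022257/15077) = I*sqrt(301875568789)/15077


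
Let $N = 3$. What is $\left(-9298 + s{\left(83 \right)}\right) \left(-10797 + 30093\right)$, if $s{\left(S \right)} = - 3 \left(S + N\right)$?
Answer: $-184392576$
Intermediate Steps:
$s{\left(S \right)} = -9 - 3 S$ ($s{\left(S \right)} = - 3 \left(S + 3\right) = - 3 \left(3 + S\right) = -9 - 3 S$)
$\left(-9298 + s{\left(83 \right)}\right) \left(-10797 + 30093\right) = \left(-9298 - 258\right) \left(-10797 + 30093\right) = \left(-9298 - 258\right) 19296 = \left(-9556\right) 19296 = -184392576$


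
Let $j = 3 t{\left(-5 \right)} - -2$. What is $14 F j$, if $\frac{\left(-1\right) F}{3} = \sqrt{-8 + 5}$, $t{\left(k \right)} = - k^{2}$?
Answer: $3066 i \sqrt{3} \approx 5310.5 i$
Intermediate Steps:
$j = -73$ ($j = 3 \left(- \left(-5\right)^{2}\right) - -2 = 3 \left(\left(-1\right) 25\right) + \left(-3 + 5\right) = 3 \left(-25\right) + 2 = -75 + 2 = -73$)
$F = - 3 i \sqrt{3}$ ($F = - 3 \sqrt{-8 + 5} = - 3 \sqrt{-3} = - 3 i \sqrt{3} \approx - 5.1962 i$)
$14 F j = 14 \left(- 3 i \sqrt{3}\right) \left(-73\right) = - 42 i \sqrt{3} \left(-73\right) = 3066 i \sqrt{3}$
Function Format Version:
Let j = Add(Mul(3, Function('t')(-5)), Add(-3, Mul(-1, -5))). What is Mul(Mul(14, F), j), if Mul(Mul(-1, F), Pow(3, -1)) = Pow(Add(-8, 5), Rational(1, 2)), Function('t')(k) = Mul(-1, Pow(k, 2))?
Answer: Mul(3066, I, Pow(3, Rational(1, 2))) ≈ Mul(5310.5, I)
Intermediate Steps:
j = -73 (j = Add(Mul(3, Mul(-1, Pow(-5, 2))), Add(-3, Mul(-1, -5))) = Add(Mul(3, Mul(-1, 25)), Add(-3, 5)) = Add(Mul(3, -25), 2) = Add(-75, 2) = -73)
F = Mul(-3, I, Pow(3, Rational(1, 2))) (F = Mul(-3, Pow(Add(-8, 5), Rational(1, 2))) = Mul(-3, Pow(-3, Rational(1, 2))) = Mul(-3, Mul(I, Pow(3, Rational(1, 2)))) = Mul(-3, I, Pow(3, Rational(1, 2))) ≈ Mul(-5.1962, I))
Mul(Mul(14, F), j) = Mul(Mul(14, Mul(-3, I, Pow(3, Rational(1, 2)))), -73) = Mul(Mul(-42, I, Pow(3, Rational(1, 2))), -73) = Mul(3066, I, Pow(3, Rational(1, 2)))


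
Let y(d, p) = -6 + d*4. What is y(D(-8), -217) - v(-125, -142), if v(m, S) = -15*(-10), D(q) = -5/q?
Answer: -307/2 ≈ -153.50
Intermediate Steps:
y(d, p) = -6 + 4*d
v(m, S) = 150
y(D(-8), -217) - v(-125, -142) = (-6 + 4*(-5/(-8))) - 1*150 = (-6 + 4*(-5*(-⅛))) - 150 = (-6 + 4*(5/8)) - 150 = (-6 + 5/2) - 150 = -7/2 - 150 = -307/2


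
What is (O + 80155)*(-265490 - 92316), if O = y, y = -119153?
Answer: 13953718388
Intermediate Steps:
O = -119153
(O + 80155)*(-265490 - 92316) = (-119153 + 80155)*(-265490 - 92316) = -38998*(-357806) = 13953718388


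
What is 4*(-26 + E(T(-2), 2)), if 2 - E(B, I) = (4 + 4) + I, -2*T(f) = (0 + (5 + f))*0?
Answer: -136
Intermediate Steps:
T(f) = 0 (T(f) = -(0 + (5 + f))*0/2 = -(5 + f)*0/2 = -½*0 = 0)
E(B, I) = -6 - I (E(B, I) = 2 - ((4 + 4) + I) = 2 - (8 + I) = 2 + (-8 - I) = -6 - I)
4*(-26 + E(T(-2), 2)) = 4*(-26 + (-6 - 1*2)) = 4*(-26 + (-6 - 2)) = 4*(-26 - 8) = 4*(-34) = -136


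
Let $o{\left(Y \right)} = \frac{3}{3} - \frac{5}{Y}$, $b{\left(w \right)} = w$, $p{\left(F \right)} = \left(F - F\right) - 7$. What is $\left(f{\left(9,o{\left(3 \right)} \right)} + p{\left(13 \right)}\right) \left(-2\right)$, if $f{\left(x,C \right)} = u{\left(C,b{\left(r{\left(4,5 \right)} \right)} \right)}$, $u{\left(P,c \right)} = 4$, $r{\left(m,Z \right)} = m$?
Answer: $6$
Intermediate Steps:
$p{\left(F \right)} = -7$ ($p{\left(F \right)} = 0 - 7 = -7$)
$o{\left(Y \right)} = 1 - \frac{5}{Y}$ ($o{\left(Y \right)} = 3 \cdot \frac{1}{3} - \frac{5}{Y} = 1 - \frac{5}{Y}$)
$f{\left(x,C \right)} = 4$
$\left(f{\left(9,o{\left(3 \right)} \right)} + p{\left(13 \right)}\right) \left(-2\right) = \left(4 - 7\right) \left(-2\right) = \left(-3\right) \left(-2\right) = 6$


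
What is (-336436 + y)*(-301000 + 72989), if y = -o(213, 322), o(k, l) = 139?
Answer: 76742802325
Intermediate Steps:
y = -139 (y = -1*139 = -139)
(-336436 + y)*(-301000 + 72989) = (-336436 - 139)*(-301000 + 72989) = -336575*(-228011) = 76742802325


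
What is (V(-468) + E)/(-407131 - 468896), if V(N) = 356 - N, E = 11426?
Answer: -12250/876027 ≈ -0.013984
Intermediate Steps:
(V(-468) + E)/(-407131 - 468896) = ((356 - 1*(-468)) + 11426)/(-407131 - 468896) = ((356 + 468) + 11426)/(-876027) = (824 + 11426)*(-1/876027) = 12250*(-1/876027) = -12250/876027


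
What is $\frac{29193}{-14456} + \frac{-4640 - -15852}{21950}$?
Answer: $- \frac{239352839}{158654600} \approx -1.5086$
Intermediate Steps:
$\frac{29193}{-14456} + \frac{-4640 - -15852}{21950} = 29193 \left(- \frac{1}{14456}\right) + \left(-4640 + 15852\right) \frac{1}{21950} = - \frac{29193}{14456} + 11212 \cdot \frac{1}{21950} = - \frac{29193}{14456} + \frac{5606}{10975} = - \frac{239352839}{158654600}$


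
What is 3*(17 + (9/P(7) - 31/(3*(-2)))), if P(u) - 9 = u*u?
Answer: 1942/29 ≈ 66.966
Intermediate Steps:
P(u) = 9 + u² (P(u) = 9 + u*u = 9 + u²)
3*(17 + (9/P(7) - 31/(3*(-2)))) = 3*(17 + (9/(9 + 7²) - 31/(3*(-2)))) = 3*(17 + (9/(9 + 49) - 31/(-6))) = 3*(17 + (9/58 - 31*(-⅙))) = 3*(17 + (9*(1/58) + 31/6)) = 3*(17 + (9/58 + 31/6)) = 3*(17 + 463/87) = 3*(1942/87) = 1942/29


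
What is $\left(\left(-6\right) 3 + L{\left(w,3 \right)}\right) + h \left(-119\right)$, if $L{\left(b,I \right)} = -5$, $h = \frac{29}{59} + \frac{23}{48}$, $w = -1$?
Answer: $- \frac{392267}{2832} \approx -138.51$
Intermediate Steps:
$h = \frac{2749}{2832}$ ($h = 29 \cdot \frac{1}{59} + 23 \cdot \frac{1}{48} = \frac{29}{59} + \frac{23}{48} = \frac{2749}{2832} \approx 0.97069$)
$\left(\left(-6\right) 3 + L{\left(w,3 \right)}\right) + h \left(-119\right) = \left(\left(-6\right) 3 - 5\right) + \frac{2749}{2832} \left(-119\right) = \left(-18 - 5\right) - \frac{327131}{2832} = -23 - \frac{327131}{2832} = - \frac{392267}{2832}$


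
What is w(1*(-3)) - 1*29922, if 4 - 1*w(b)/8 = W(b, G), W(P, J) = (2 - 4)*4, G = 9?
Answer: -29826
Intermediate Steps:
W(P, J) = -8 (W(P, J) = -2*4 = -8)
w(b) = 96 (w(b) = 32 - 8*(-8) = 32 + 64 = 96)
w(1*(-3)) - 1*29922 = 96 - 1*29922 = 96 - 29922 = -29826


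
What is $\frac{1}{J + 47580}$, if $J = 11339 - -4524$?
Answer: $\frac{1}{63443} \approx 1.5762 \cdot 10^{-5}$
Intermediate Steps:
$J = 15863$ ($J = 11339 + 4524 = 15863$)
$\frac{1}{J + 47580} = \frac{1}{15863 + 47580} = \frac{1}{63443}$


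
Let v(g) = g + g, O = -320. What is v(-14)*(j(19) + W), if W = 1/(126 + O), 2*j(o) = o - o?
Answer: 14/97 ≈ 0.14433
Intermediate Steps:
j(o) = 0 (j(o) = (o - o)/2 = (½)*0 = 0)
W = -1/194 (W = 1/(126 - 320) = 1/(-194) = -1/194 ≈ -0.0051546)
v(g) = 2*g
v(-14)*(j(19) + W) = (2*(-14))*(0 - 1/194) = -28*(-1/194) = 14/97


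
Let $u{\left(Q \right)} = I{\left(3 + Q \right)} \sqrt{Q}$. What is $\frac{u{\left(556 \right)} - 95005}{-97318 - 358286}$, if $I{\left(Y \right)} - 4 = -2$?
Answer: $\frac{95005}{455604} - \frac{\sqrt{139}}{113901} \approx 0.20842$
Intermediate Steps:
$I{\left(Y \right)} = 2$ ($I{\left(Y \right)} = 4 - 2 = 2$)
$u{\left(Q \right)} = 2 \sqrt{Q}$
$\frac{u{\left(556 \right)} - 95005}{-97318 - 358286} = \frac{2 \sqrt{556} - 95005}{-97318 - 358286} = \frac{2 \cdot 2 \sqrt{139} - 95005}{-455604} = \left(4 \sqrt{139} - 95005\right) \left(- \frac{1}{455604}\right) = \left(-95005 + 4 \sqrt{139}\right) \left(- \frac{1}{455604}\right) = \frac{95005}{455604} - \frac{\sqrt{139}}{113901}$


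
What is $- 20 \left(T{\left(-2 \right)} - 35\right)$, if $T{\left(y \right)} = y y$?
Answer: $620$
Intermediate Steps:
$T{\left(y \right)} = y^{2}$
$- 20 \left(T{\left(-2 \right)} - 35\right) = - 20 \left(\left(-2\right)^{2} - 35\right) = - 20 \left(4 - 35\right) = \left(-20\right) \left(-31\right) = 620$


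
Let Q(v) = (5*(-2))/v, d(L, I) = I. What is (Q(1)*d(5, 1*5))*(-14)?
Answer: 700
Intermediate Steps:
Q(v) = -10/v
(Q(1)*d(5, 1*5))*(-14) = ((-10/1)*(1*5))*(-14) = (-10*1*5)*(-14) = -10*5*(-14) = -50*(-14) = 700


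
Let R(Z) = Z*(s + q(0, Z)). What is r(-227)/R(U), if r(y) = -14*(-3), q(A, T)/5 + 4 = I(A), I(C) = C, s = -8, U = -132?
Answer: 1/88 ≈ 0.011364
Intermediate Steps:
q(A, T) = -20 + 5*A
r(y) = 42
R(Z) = -28*Z (R(Z) = Z*(-8 + (-20 + 5*0)) = Z*(-8 + (-20 + 0)) = Z*(-8 - 20) = Z*(-28) = -28*Z)
r(-227)/R(U) = 42/((-28*(-132))) = 42/3696 = 42*(1/3696) = 1/88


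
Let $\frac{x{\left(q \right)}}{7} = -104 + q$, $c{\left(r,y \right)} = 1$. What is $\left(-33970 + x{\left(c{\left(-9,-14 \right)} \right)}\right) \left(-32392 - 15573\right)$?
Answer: $1663953815$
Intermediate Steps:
$x{\left(q \right)} = -728 + 7 q$ ($x{\left(q \right)} = 7 \left(-104 + q\right) = -728 + 7 q$)
$\left(-33970 + x{\left(c{\left(-9,-14 \right)} \right)}\right) \left(-32392 - 15573\right) = \left(-33970 + \left(-728 + 7 \cdot 1\right)\right) \left(-32392 - 15573\right) = \left(-33970 + \left(-728 + 7\right)\right) \left(-47965\right) = \left(-33970 - 721\right) \left(-47965\right) = \left(-34691\right) \left(-47965\right) = 1663953815$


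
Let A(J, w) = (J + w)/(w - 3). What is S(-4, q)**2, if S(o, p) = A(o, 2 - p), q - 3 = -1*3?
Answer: 4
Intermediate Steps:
A(J, w) = (J + w)/(-3 + w)
q = 0 (q = 3 - 1*3 = 3 - 3 = 0)
S(o, p) = (2 + o - p)/(-1 - p) (S(o, p) = (o + (2 - p))/(-3 + (2 - p)) = (2 + o - p)/(-1 - p))
S(-4, q)**2 = ((-2 + 0 - 1*(-4))/(1 + 0))**2 = ((-2 + 0 + 4)/1)**2 = (1*2)**2 = 2**2 = 4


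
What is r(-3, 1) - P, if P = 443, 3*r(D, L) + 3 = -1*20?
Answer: -1352/3 ≈ -450.67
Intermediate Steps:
r(D, L) = -23/3 (r(D, L) = -1 + (-1*20)/3 = -1 + (1/3)*(-20) = -1 - 20/3 = -23/3)
r(-3, 1) - P = -23/3 - 1*443 = -23/3 - 443 = -1352/3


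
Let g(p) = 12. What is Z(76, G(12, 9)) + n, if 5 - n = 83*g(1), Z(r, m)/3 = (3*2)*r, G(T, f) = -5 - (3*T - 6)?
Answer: 377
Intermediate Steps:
G(T, f) = 1 - 3*T (G(T, f) = -5 - (-6 + 3*T) = -5 + (6 - 3*T) = 1 - 3*T)
Z(r, m) = 18*r (Z(r, m) = 3*((3*2)*r) = 3*(6*r) = 18*r)
n = -991 (n = 5 - 83*12 = 5 - 1*996 = 5 - 996 = -991)
Z(76, G(12, 9)) + n = 18*76 - 991 = 1368 - 991 = 377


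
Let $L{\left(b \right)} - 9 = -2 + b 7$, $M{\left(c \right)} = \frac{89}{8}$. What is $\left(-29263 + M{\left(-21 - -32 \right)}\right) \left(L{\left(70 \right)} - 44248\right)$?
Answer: $\frac{10238390265}{8} \approx 1.2798 \cdot 10^{9}$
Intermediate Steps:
$M{\left(c \right)} = \frac{89}{8}$ ($M{\left(c \right)} = 89 \cdot \frac{1}{8} = \frac{89}{8}$)
$L{\left(b \right)} = 7 + 7 b$ ($L{\left(b \right)} = 9 + \left(-2 + b 7\right) = 9 + \left(-2 + 7 b\right) = 7 + 7 b$)
$\left(-29263 + M{\left(-21 - -32 \right)}\right) \left(L{\left(70 \right)} - 44248\right) = \left(-29263 + \frac{89}{8}\right) \left(\left(7 + 7 \cdot 70\right) - 44248\right) = - \frac{234015 \left(\left(7 + 490\right) - 44248\right)}{8} = - \frac{234015 \left(497 - 44248\right)}{8} = \left(- \frac{234015}{8}\right) \left(-43751\right) = \frac{10238390265}{8}$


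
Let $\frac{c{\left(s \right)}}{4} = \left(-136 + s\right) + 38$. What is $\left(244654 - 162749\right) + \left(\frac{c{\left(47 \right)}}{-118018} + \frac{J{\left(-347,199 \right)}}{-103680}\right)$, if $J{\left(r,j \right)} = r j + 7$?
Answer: $\frac{250551612852187}{3059026560} \approx 81906.0$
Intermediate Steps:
$J{\left(r,j \right)} = 7 + j r$ ($J{\left(r,j \right)} = j r + 7 = 7 + j r$)
$c{\left(s \right)} = -392 + 4 s$ ($c{\left(s \right)} = 4 \left(\left(-136 + s\right) + 38\right) = 4 \left(-98 + s\right) = -392 + 4 s$)
$\left(244654 - 162749\right) + \left(\frac{c{\left(47 \right)}}{-118018} + \frac{J{\left(-347,199 \right)}}{-103680}\right) = \left(244654 - 162749\right) + \left(\frac{-392 + 4 \cdot 47}{-118018} + \frac{7 + 199 \left(-347\right)}{-103680}\right) = 81905 + \left(\left(-392 + 188\right) \left(- \frac{1}{118018}\right) + \left(7 - 69053\right) \left(- \frac{1}{103680}\right)\right) = 81905 - - \frac{2042455387}{3059026560} = 81905 + \left(\frac{102}{59009} + \frac{34523}{51840}\right) = 81905 + \frac{2042455387}{3059026560} = \frac{250551612852187}{3059026560}$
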